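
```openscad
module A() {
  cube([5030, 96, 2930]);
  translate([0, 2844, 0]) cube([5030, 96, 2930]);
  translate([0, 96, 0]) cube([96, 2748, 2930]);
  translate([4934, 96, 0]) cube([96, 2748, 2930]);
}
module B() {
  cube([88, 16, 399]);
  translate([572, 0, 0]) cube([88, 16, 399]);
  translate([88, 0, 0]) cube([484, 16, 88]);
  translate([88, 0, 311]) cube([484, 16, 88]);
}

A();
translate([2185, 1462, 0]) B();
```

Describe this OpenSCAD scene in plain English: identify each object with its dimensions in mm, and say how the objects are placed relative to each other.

A is the wall frame of a small rectangular building: four walls, each 2930 mm tall and 96 mm thick, enclosing a footprint 5030 mm (x) by 2940 mm (y) outside-to-outside, with no floor or roof. The front and back walls (the −y and +y sides) span the full width; the two side walls fit between them.

B is a rectangular picture frame lying in the x–z plane (depth along y). The opening is 484 mm wide (x) by 223 mm tall (z), surrounded by a border 88 mm wide on all four sides. The frame is 16 mm deep and is made of two full-height vertical stiles with two horizontal rails fitted between them.

The picture frame sits inside the house frame, centred.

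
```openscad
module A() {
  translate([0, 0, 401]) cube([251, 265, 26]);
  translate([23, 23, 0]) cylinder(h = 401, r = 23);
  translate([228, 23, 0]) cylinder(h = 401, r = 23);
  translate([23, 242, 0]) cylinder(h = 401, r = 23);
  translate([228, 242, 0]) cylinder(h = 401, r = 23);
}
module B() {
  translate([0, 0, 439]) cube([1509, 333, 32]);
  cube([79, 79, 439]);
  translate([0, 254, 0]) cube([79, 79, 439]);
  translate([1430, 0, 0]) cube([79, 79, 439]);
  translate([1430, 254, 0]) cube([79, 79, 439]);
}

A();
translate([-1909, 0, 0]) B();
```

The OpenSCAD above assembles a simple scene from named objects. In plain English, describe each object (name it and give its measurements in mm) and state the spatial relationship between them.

A is a four-legged stool. The seat is a 251×265×26 mm slab whose top surface is at z = 427 mm; four round legs, each 46 mm in diameter, run from the floor (z = 0) to the underside of the seat, each leg's axis is inset half a diameter from the nearest pair of seat edges (so the leg's bounding box is flush with the corner).

B is a bench: a 1509×333 mm seat slab, 32 mm thick, top at z = 471 mm, on four 79×79 mm square legs flush with the seat corners and standing on z = 0.

The bench is on the floor beside the stool on its −x side.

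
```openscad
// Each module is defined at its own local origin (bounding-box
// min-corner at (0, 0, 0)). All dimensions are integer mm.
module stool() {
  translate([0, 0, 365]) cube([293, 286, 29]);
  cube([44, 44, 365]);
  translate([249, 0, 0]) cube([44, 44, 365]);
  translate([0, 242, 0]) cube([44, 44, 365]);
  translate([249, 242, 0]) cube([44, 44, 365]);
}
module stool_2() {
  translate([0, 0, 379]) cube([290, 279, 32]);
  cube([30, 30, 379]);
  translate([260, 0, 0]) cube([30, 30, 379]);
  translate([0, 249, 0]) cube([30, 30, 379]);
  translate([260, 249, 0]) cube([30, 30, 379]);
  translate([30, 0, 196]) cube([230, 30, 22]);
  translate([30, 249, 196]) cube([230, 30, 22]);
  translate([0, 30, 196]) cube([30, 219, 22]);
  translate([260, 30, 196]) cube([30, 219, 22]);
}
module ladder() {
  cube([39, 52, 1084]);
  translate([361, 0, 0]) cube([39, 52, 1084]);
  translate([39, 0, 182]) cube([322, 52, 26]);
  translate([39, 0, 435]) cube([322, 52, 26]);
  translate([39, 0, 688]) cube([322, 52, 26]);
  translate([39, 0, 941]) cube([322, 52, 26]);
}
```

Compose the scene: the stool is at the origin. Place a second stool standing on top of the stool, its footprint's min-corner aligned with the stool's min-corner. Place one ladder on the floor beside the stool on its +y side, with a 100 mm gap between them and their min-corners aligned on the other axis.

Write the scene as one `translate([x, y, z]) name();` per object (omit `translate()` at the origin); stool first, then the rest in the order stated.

stool();
translate([0, 0, 394]) stool_2();
translate([0, 386, 0]) ladder();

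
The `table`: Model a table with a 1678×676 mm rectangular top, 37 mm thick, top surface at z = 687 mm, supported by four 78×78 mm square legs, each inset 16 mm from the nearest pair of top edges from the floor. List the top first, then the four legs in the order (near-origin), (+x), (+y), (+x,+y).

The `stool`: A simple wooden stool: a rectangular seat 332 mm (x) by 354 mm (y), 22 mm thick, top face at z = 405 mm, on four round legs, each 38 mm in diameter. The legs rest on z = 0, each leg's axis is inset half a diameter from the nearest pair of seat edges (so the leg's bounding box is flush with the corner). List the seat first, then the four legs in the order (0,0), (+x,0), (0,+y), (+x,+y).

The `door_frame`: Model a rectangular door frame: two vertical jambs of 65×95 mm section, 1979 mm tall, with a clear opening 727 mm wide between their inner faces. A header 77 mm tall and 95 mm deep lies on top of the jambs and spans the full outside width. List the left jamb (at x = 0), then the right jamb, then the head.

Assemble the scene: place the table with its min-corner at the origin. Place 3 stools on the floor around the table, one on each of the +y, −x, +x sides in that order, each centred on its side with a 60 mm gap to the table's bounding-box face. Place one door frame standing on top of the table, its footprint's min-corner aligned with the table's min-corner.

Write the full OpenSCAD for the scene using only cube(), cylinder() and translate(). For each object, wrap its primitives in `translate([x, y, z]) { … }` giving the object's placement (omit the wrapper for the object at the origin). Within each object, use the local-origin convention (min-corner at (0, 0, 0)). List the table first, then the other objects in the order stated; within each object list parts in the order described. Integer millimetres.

translate([0, 0, 650]) cube([1678, 676, 37]);
translate([16, 16, 0]) cube([78, 78, 650]);
translate([1584, 16, 0]) cube([78, 78, 650]);
translate([16, 582, 0]) cube([78, 78, 650]);
translate([1584, 582, 0]) cube([78, 78, 650]);
translate([673, 736, 0]) {
  translate([0, 0, 383]) cube([332, 354, 22]);
  translate([19, 19, 0]) cylinder(h = 383, r = 19);
  translate([313, 19, 0]) cylinder(h = 383, r = 19);
  translate([19, 335, 0]) cylinder(h = 383, r = 19);
  translate([313, 335, 0]) cylinder(h = 383, r = 19);
}
translate([-392, 161, 0]) {
  translate([0, 0, 383]) cube([332, 354, 22]);
  translate([19, 19, 0]) cylinder(h = 383, r = 19);
  translate([313, 19, 0]) cylinder(h = 383, r = 19);
  translate([19, 335, 0]) cylinder(h = 383, r = 19);
  translate([313, 335, 0]) cylinder(h = 383, r = 19);
}
translate([1738, 161, 0]) {
  translate([0, 0, 383]) cube([332, 354, 22]);
  translate([19, 19, 0]) cylinder(h = 383, r = 19);
  translate([313, 19, 0]) cylinder(h = 383, r = 19);
  translate([19, 335, 0]) cylinder(h = 383, r = 19);
  translate([313, 335, 0]) cylinder(h = 383, r = 19);
}
translate([0, 0, 687]) {
  cube([65, 95, 1979]);
  translate([792, 0, 0]) cube([65, 95, 1979]);
  translate([0, 0, 1979]) cube([857, 95, 77]);
}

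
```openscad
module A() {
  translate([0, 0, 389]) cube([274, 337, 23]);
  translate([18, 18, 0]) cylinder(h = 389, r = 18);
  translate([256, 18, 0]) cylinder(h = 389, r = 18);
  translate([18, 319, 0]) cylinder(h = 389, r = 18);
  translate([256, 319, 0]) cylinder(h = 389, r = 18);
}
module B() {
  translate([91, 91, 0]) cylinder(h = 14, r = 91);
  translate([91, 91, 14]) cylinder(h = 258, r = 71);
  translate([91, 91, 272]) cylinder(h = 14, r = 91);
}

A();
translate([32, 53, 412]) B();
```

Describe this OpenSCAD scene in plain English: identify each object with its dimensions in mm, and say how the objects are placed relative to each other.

A is a four-legged stool. The seat is a 274×337×23 mm slab whose top surface is at z = 412 mm; four round legs, each 36 mm in diameter, run from the floor (z = 0) to the underside of the seat, each leg's axis is inset half a diameter from the nearest pair of seat edges (so the leg's bounding box is flush with the corner).

B is a spool: two coaxial disc flanges of radius 91 mm and thickness 14 mm, joined by a core cylinder of radius 71 mm and height 258 mm. The lower flange rests on z = 0 and the three cylinders share a vertical axis.

The spool is on top of the stool.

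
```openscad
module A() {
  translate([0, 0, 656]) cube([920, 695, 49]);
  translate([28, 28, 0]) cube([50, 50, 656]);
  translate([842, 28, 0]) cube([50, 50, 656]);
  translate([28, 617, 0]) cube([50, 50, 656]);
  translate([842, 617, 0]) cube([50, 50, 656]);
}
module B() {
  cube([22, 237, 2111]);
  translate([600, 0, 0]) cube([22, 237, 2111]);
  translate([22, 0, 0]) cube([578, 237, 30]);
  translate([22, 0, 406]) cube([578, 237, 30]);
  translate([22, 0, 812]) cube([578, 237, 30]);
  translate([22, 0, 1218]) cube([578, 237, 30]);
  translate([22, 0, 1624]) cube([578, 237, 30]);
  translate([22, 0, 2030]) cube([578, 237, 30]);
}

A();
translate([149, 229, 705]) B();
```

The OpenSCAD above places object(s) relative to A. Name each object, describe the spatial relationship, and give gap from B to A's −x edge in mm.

The bookshelf's min-x is at 149; the table's min-x is 0; gap = 149 mm.

A is a table. B is a bookshelf. The bookshelf is on top of the table, centred. The gap from the bookshelf to the table's −x edge is 149 mm.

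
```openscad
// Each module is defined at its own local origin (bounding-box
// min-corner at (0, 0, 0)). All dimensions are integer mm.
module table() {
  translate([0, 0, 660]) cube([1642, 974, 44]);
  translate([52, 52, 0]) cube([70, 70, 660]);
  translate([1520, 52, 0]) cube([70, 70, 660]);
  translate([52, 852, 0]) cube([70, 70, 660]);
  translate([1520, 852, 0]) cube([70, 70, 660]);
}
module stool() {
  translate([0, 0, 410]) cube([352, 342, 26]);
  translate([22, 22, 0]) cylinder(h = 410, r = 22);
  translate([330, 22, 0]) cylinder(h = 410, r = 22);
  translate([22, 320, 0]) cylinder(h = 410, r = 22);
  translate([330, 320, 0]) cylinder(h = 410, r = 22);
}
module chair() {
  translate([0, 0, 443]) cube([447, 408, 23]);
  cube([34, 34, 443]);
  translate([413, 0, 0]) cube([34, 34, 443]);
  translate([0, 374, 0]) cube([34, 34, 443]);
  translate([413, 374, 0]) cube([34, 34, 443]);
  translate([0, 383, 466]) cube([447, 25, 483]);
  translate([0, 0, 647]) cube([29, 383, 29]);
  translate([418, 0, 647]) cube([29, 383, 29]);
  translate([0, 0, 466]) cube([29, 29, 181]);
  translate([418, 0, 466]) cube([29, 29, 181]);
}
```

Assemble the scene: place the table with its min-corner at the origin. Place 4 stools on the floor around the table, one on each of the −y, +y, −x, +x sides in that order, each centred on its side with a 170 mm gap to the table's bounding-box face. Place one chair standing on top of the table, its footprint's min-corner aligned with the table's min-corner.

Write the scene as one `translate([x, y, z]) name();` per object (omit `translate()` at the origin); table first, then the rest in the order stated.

table();
translate([645, -512, 0]) stool();
translate([645, 1144, 0]) stool();
translate([-522, 316, 0]) stool();
translate([1812, 316, 0]) stool();
translate([0, 0, 704]) chair();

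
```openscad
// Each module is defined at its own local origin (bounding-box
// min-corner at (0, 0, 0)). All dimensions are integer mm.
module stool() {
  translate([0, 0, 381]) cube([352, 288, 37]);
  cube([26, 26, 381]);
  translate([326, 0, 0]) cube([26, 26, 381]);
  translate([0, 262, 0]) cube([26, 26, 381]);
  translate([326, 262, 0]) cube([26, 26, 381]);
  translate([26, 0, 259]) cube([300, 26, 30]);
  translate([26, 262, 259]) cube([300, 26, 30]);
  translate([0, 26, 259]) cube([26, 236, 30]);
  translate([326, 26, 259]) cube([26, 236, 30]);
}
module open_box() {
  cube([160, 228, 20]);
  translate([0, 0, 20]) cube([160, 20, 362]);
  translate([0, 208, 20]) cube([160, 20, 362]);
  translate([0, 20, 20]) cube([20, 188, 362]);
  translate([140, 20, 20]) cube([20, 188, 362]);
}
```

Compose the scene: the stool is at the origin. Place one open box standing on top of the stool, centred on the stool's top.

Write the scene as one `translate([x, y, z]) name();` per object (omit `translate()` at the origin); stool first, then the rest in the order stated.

stool();
translate([96, 30, 418]) open_box();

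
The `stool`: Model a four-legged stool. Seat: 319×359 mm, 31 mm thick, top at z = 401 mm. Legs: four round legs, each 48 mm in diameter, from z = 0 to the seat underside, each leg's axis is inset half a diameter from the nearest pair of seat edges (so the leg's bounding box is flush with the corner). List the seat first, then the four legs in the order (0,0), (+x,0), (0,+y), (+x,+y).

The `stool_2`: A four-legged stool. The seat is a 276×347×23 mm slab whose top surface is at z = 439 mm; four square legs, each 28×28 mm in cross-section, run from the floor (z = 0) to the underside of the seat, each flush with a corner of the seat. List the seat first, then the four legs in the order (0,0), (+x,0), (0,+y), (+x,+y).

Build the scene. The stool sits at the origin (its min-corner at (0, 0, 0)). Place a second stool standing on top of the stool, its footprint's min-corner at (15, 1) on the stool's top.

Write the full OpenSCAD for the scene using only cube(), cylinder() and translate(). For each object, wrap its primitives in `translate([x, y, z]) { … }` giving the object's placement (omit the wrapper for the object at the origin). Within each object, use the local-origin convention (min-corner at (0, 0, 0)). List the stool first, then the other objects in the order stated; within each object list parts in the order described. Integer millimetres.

translate([0, 0, 370]) cube([319, 359, 31]);
translate([24, 24, 0]) cylinder(h = 370, r = 24);
translate([295, 24, 0]) cylinder(h = 370, r = 24);
translate([24, 335, 0]) cylinder(h = 370, r = 24);
translate([295, 335, 0]) cylinder(h = 370, r = 24);
translate([15, 1, 401]) {
  translate([0, 0, 416]) cube([276, 347, 23]);
  cube([28, 28, 416]);
  translate([248, 0, 0]) cube([28, 28, 416]);
  translate([0, 319, 0]) cube([28, 28, 416]);
  translate([248, 319, 0]) cube([28, 28, 416]);
}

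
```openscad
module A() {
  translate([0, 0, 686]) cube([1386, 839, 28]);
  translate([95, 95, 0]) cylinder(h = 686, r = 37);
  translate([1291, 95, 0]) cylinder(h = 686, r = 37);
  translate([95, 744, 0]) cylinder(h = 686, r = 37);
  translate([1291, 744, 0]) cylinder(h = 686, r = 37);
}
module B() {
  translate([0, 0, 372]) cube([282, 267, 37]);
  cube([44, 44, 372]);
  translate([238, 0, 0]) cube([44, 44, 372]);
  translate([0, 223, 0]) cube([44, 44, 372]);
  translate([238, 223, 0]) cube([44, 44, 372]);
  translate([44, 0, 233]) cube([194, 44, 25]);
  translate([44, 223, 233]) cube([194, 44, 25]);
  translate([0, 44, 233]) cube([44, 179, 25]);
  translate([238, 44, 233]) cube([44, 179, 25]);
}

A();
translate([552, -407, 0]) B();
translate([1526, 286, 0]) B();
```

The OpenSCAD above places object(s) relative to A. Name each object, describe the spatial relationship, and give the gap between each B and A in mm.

Each stool's nearest face is 140 mm from the table's bounding box.

A is a table. B is a stool. Two stools sit around the table at the −y, +x sides. The gap between each stool and the table is 140 mm.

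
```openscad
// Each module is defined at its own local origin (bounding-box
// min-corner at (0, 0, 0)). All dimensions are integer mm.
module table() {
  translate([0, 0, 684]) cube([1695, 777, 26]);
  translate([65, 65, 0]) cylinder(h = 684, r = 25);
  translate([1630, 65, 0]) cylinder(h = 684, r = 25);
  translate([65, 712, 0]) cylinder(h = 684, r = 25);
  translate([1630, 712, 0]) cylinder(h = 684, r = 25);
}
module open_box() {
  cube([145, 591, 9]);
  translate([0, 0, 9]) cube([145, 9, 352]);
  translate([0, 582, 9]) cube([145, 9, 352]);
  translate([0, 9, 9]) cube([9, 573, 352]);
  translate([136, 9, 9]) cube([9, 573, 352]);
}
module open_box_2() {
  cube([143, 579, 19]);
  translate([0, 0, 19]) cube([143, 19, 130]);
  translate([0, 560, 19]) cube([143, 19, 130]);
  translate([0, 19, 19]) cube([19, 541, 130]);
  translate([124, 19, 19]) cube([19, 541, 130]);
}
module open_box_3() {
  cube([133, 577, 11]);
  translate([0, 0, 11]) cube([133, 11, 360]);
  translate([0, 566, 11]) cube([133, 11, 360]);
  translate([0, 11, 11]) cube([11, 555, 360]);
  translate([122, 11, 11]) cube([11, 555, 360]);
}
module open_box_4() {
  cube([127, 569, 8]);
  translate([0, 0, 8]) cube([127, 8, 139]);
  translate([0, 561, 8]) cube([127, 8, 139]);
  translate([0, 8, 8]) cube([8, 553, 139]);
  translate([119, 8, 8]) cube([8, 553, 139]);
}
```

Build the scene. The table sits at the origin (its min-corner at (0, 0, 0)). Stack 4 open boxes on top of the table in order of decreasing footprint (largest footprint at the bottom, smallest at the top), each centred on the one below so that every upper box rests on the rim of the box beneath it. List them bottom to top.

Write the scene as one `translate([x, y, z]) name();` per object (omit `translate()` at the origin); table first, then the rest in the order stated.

table();
translate([775, 93, 710]) open_box();
translate([776, 99, 1071]) open_box_2();
translate([781, 100, 1220]) open_box_3();
translate([784, 104, 1591]) open_box_4();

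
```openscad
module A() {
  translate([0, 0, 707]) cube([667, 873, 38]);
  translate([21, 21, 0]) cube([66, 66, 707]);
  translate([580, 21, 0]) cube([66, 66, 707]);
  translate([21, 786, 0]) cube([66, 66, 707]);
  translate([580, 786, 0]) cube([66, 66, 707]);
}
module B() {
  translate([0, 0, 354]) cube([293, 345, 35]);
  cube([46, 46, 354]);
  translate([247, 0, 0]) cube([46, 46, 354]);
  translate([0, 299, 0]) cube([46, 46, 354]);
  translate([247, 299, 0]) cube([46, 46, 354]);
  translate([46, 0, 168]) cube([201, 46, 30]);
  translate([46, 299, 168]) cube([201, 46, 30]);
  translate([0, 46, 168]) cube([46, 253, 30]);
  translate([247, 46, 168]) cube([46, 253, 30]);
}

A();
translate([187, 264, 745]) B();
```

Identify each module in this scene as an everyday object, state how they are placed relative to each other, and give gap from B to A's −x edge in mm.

A is a table. B is a stool. The stool is on top of the table, centred. The gap from the stool to the table's −x edge is 187 mm.

The stool's min-x is at 187; the table's min-x is 0; gap = 187 mm.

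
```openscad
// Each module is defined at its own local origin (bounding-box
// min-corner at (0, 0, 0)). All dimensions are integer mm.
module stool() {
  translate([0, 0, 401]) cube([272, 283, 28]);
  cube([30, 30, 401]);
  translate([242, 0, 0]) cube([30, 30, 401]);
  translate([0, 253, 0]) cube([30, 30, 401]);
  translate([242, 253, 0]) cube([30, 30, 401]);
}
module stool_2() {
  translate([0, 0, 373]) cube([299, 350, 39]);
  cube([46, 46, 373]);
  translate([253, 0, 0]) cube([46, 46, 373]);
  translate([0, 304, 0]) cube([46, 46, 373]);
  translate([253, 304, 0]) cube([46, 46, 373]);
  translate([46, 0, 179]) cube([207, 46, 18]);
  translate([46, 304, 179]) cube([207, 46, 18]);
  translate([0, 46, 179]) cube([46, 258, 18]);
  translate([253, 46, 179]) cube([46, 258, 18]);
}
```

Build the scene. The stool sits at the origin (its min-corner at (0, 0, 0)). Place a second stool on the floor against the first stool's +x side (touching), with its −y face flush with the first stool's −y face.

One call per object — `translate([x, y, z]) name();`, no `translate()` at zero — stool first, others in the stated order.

stool();
translate([272, 0, 0]) stool_2();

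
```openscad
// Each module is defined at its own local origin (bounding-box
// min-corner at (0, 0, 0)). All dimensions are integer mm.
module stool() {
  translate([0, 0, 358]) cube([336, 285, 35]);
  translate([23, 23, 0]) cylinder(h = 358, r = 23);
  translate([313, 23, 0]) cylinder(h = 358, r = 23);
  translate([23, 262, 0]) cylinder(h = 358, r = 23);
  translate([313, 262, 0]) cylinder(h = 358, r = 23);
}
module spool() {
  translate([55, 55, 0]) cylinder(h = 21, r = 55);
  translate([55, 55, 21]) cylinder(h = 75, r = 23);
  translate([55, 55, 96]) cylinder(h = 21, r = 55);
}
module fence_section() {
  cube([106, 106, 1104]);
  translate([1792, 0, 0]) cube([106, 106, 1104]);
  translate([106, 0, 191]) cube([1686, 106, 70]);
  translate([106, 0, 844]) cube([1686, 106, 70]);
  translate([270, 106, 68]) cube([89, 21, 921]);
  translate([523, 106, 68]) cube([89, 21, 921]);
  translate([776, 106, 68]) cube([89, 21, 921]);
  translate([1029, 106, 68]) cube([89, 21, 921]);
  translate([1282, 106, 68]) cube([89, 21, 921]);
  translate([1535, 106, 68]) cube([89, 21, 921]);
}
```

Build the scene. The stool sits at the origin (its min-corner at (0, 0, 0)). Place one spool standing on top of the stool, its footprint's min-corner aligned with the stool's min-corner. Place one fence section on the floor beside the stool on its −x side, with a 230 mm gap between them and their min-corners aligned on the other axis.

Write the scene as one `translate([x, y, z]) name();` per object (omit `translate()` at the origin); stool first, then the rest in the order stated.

stool();
translate([0, 0, 393]) spool();
translate([-2128, 0, 0]) fence_section();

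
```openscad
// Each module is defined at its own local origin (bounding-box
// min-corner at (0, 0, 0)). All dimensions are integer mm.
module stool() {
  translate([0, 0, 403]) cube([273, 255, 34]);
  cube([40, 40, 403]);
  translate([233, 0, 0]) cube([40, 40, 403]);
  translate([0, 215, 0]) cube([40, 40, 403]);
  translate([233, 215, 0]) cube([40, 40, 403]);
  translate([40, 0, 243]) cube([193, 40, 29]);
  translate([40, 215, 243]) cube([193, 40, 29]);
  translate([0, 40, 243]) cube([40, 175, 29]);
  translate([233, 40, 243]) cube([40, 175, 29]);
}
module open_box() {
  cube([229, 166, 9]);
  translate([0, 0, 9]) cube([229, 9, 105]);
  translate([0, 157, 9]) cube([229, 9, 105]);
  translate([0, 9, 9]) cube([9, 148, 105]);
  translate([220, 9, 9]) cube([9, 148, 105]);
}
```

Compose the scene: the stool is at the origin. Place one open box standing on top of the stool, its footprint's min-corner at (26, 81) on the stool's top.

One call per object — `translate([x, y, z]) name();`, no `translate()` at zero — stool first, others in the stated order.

stool();
translate([26, 81, 437]) open_box();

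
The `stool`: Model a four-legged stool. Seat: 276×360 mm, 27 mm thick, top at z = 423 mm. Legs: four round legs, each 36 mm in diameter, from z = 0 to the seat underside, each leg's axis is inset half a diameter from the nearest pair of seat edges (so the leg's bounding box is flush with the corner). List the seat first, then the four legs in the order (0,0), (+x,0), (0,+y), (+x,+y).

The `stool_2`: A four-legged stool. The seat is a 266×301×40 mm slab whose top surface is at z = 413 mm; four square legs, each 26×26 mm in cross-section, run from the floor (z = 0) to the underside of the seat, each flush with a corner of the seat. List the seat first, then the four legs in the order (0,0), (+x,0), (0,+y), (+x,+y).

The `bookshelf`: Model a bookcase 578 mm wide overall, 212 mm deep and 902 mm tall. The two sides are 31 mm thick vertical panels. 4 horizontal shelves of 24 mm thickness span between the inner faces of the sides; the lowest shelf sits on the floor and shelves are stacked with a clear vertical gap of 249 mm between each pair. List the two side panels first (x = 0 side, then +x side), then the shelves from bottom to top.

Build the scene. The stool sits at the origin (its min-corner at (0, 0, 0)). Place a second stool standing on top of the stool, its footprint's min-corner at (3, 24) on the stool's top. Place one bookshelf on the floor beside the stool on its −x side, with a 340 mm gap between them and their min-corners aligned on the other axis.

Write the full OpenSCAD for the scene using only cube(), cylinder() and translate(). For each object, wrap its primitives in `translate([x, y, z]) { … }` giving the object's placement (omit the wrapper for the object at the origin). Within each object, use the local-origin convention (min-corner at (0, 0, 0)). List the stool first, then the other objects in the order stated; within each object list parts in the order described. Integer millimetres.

translate([0, 0, 396]) cube([276, 360, 27]);
translate([18, 18, 0]) cylinder(h = 396, r = 18);
translate([258, 18, 0]) cylinder(h = 396, r = 18);
translate([18, 342, 0]) cylinder(h = 396, r = 18);
translate([258, 342, 0]) cylinder(h = 396, r = 18);
translate([3, 24, 423]) {
  translate([0, 0, 373]) cube([266, 301, 40]);
  cube([26, 26, 373]);
  translate([240, 0, 0]) cube([26, 26, 373]);
  translate([0, 275, 0]) cube([26, 26, 373]);
  translate([240, 275, 0]) cube([26, 26, 373]);
}
translate([-918, 0, 0]) {
  cube([31, 212, 902]);
  translate([547, 0, 0]) cube([31, 212, 902]);
  translate([31, 0, 0]) cube([516, 212, 24]);
  translate([31, 0, 273]) cube([516, 212, 24]);
  translate([31, 0, 546]) cube([516, 212, 24]);
  translate([31, 0, 819]) cube([516, 212, 24]);
}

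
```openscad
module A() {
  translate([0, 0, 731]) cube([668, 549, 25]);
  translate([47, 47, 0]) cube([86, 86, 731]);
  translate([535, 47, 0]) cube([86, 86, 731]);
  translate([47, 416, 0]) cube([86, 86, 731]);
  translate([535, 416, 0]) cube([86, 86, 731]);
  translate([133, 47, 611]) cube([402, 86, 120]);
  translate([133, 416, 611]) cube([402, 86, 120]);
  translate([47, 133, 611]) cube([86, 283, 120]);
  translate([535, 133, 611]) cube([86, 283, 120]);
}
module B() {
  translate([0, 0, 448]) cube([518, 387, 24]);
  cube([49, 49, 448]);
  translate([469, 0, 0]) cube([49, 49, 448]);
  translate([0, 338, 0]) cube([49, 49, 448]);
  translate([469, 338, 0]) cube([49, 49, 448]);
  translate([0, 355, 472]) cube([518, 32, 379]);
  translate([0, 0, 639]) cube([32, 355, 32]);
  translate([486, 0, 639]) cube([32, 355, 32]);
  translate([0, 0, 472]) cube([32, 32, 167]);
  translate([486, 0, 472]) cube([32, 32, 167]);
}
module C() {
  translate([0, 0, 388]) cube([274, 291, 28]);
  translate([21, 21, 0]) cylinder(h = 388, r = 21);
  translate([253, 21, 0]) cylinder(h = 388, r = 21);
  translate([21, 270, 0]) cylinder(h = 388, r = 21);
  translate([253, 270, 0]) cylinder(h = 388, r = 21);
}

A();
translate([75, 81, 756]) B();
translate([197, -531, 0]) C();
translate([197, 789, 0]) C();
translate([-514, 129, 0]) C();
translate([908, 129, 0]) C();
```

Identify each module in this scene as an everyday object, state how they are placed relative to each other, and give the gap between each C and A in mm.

A is a table. B is a chair. C is a stool. The chair is on top of the table, centred. Four stools sit around the table at the −y, +y, −x, +x sides. The gap between each stool and the table is 240 mm.

Each stool's nearest face is 240 mm from the table's bounding box.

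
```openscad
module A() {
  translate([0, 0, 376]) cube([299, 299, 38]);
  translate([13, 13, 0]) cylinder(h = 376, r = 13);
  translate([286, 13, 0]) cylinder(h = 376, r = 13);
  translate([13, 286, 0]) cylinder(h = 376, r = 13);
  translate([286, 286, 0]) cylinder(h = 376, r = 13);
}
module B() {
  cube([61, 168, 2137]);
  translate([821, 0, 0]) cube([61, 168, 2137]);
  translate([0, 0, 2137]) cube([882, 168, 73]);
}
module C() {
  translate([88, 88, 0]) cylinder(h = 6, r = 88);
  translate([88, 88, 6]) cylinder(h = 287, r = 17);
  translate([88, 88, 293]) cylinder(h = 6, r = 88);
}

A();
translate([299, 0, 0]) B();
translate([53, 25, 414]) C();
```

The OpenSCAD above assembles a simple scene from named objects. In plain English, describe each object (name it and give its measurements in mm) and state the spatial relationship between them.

A is a simple wooden stool: a rectangular seat 299 mm (x) by 299 mm (y), 38 mm thick, top face at z = 414 mm, on four round legs, each 26 mm in diameter. The legs rest on z = 0, each leg's axis is inset half a diameter from the nearest pair of seat edges (so the leg's bounding box is flush with the corner).

B is a door frame. The clear opening is 760 mm wide and 2137 mm high. Two 61 mm wide jambs, 168 mm deep, stand either side of the opening from the floor to the top of the opening. A 73 mm thick head sits across the top of both jambs, spanning the full outside width of the frame.

C is a spool: two coaxial disc flanges of radius 88 mm and thickness 6 mm, joined by a core cylinder of radius 17 mm and height 287 mm. The lower flange rests on z = 0 and the three cylinders share a vertical axis.

The door frame is against the stool's +x side, with their −y faces flush. The spool is on top of the stool.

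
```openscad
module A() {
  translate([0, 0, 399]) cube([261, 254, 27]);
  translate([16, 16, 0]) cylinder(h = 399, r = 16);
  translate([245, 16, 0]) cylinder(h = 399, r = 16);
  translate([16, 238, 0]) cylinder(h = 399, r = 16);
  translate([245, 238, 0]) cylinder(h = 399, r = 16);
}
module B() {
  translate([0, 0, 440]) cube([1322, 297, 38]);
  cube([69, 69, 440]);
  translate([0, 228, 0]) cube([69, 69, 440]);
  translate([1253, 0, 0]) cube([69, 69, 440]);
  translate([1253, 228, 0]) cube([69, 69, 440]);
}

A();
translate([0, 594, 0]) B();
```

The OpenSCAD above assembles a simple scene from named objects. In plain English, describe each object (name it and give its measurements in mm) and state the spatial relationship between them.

A is a four-legged stool. The seat is 261×254 mm, 27 mm thick, top at z = 426 mm. It stands on four round legs, each 32 mm in diameter, from z = 0 to the seat underside, each leg's axis is inset half a diameter from the nearest pair of seat edges (so the leg's bounding box is flush with the corner).

B is a bench: a 1322×297 mm seat slab, 38 mm thick, top at z = 478 mm, on four 69×69 mm square legs flush with the seat corners and standing on z = 0.

The bench is on the floor beside the stool on its +y side.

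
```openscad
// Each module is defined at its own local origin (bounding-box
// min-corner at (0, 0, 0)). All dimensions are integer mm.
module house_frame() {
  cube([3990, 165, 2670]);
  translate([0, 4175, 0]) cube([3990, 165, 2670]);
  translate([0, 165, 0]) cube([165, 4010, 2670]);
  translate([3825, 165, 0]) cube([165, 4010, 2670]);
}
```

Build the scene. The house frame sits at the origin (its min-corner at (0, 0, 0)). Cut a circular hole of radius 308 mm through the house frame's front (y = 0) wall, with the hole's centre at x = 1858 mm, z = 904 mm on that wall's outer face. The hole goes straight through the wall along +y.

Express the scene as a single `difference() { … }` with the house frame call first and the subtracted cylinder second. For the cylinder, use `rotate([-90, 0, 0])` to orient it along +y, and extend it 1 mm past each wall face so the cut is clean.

difference() {
  house_frame();
  translate([1858, -1, 904]) rotate([-90, 0, 0]) cylinder(h = 167, r = 308);
}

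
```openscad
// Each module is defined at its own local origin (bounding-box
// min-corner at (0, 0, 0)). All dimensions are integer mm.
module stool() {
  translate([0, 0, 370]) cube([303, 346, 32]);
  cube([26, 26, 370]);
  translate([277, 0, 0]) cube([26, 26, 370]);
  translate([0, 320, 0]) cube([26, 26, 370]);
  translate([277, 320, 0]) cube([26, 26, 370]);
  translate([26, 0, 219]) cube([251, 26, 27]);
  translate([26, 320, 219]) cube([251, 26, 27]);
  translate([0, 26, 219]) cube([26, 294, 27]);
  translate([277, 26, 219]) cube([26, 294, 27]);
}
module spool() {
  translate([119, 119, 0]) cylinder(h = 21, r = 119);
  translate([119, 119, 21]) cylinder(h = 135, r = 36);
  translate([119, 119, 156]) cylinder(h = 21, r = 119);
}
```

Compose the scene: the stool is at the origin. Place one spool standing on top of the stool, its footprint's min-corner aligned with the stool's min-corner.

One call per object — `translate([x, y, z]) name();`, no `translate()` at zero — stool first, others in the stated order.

stool();
translate([0, 0, 402]) spool();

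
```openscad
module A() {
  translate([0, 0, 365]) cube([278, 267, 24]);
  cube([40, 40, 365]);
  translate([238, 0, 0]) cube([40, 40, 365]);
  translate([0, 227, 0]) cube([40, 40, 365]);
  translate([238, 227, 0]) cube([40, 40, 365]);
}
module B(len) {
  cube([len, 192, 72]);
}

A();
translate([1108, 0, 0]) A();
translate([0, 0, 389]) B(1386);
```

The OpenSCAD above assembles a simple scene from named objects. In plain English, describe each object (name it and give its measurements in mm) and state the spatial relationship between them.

A is a simple wooden stool: a rectangular seat 278 mm (x) by 267 mm (y), 24 mm thick, top face at z = 389 mm, on four square legs, each 40×40 mm in cross-section. The legs rest on z = 0, each flush with a corner of the seat.

B is a rectangular beam 1386 mm long (x), 192 mm deep (y), 72 mm thick (z).

The beam spans the tops of two stools placed 830 mm apart, resting at z = 389 mm.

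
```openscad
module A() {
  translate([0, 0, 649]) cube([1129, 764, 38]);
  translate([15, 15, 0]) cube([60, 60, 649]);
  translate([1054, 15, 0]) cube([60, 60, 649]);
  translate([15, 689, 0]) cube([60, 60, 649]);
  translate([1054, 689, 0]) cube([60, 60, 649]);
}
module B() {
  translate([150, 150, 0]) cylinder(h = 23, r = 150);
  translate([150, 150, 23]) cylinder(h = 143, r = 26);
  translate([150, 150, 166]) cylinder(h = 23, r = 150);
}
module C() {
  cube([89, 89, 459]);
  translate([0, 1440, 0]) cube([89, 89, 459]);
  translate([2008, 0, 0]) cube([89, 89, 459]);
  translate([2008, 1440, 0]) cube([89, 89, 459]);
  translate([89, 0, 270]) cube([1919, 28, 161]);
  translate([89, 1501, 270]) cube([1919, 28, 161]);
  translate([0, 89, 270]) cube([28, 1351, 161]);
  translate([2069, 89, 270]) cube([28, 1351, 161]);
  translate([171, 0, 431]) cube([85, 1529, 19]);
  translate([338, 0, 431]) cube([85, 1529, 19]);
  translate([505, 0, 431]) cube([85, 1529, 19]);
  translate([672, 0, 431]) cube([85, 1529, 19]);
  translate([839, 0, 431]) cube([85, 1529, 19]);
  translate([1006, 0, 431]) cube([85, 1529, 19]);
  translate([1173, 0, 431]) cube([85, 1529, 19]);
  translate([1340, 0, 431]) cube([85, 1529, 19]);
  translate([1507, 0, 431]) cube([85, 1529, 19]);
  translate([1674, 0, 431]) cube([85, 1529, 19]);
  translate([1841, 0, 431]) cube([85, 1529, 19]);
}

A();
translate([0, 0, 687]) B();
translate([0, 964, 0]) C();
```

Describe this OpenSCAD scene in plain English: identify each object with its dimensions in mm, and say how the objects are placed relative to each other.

A is a table: top 1129 mm (x) × 764 mm (y), 38 mm thick, upper face at z = 687 mm, on four 60×60 mm square legs, each inset 15 mm from the nearest pair of top edges, running from z = 0 to the bottom of the top.

B is a spool: two coaxial disc flanges of radius 150 mm and thickness 23 mm, joined by a core cylinder of radius 26 mm and height 143 mm. The lower flange rests on z = 0 and the three cylinders share a vertical axis.

C is a bed frame 2097 mm long (x) by 1529 mm wide (y). Four 89×89 mm corner posts, 459 mm tall, at the corners of the footprint. Four rails of 28 mm thickness and 161 mm height run between adjacent posts with their undersides at z = 270 mm, their outer faces flush with the outside of the frame (the two x-running rails run between the posts' inner faces; the two y-running rails run between the posts' inner faces). 11 slats, each 85 mm wide (x) and 19 mm thick, lie across the top of the two x-running rails, running the full 1529 mm width of the frame in y; the slats are evenly spaced along x between the inner faces of the end posts with equal gaps (rounded down to the nearest mm) at the −x end and between each pair — any rounding remainder accumulates at the +x end.

The spool is on top of the table. The bed frame is on the floor beside the table on its +y side.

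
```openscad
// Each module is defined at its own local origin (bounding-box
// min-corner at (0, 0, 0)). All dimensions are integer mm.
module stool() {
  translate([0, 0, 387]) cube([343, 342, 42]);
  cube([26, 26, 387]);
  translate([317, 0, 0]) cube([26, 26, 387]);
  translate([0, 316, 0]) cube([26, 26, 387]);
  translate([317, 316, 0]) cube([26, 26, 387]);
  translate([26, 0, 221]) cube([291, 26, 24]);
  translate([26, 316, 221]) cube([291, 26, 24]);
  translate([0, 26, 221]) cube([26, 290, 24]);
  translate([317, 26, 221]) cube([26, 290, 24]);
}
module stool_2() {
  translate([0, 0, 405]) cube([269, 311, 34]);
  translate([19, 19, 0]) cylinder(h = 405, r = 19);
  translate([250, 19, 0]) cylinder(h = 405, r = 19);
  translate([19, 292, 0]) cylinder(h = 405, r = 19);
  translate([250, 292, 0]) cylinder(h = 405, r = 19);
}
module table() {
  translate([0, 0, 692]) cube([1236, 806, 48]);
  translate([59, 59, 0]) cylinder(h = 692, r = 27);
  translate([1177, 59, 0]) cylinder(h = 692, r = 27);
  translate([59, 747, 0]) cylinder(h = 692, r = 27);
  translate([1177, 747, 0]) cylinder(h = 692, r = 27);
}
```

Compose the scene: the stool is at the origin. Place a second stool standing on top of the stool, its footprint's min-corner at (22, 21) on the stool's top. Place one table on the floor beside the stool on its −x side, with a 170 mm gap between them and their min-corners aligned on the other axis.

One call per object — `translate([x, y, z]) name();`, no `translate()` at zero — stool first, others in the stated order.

stool();
translate([22, 21, 429]) stool_2();
translate([-1406, 0, 0]) table();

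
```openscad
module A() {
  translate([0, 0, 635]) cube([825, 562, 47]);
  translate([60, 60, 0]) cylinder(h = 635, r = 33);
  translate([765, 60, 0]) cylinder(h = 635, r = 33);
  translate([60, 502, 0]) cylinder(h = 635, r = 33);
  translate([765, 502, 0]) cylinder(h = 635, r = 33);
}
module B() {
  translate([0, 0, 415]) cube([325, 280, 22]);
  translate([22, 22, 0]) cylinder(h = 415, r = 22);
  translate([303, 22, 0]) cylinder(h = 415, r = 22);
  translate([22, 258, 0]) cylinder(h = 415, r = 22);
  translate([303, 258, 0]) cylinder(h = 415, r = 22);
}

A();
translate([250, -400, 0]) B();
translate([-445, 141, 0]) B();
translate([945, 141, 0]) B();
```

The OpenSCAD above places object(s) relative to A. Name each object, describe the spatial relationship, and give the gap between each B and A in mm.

Each stool's nearest face is 120 mm from the table's bounding box.

A is a table. B is a stool. Three stools sit around the table at the −y, −x, +x sides. The gap between each stool and the table is 120 mm.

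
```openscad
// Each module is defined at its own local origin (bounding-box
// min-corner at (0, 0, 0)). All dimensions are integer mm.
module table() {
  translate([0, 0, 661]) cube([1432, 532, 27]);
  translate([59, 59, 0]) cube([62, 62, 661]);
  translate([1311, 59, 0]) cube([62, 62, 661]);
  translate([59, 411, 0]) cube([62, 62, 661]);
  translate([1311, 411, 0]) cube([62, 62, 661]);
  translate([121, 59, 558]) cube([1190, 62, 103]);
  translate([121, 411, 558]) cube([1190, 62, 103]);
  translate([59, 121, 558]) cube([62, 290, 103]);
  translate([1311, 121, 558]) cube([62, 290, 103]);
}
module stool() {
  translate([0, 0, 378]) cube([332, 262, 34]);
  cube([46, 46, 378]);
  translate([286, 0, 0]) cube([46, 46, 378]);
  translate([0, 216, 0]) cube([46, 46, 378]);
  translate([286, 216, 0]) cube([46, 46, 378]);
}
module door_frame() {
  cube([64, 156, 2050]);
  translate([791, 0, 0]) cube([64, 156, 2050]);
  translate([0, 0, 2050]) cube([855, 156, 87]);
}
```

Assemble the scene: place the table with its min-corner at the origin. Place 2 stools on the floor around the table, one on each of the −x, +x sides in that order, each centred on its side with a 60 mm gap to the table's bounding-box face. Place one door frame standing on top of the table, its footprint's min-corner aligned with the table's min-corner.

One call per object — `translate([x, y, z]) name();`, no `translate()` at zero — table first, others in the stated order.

table();
translate([-392, 135, 0]) stool();
translate([1492, 135, 0]) stool();
translate([0, 0, 688]) door_frame();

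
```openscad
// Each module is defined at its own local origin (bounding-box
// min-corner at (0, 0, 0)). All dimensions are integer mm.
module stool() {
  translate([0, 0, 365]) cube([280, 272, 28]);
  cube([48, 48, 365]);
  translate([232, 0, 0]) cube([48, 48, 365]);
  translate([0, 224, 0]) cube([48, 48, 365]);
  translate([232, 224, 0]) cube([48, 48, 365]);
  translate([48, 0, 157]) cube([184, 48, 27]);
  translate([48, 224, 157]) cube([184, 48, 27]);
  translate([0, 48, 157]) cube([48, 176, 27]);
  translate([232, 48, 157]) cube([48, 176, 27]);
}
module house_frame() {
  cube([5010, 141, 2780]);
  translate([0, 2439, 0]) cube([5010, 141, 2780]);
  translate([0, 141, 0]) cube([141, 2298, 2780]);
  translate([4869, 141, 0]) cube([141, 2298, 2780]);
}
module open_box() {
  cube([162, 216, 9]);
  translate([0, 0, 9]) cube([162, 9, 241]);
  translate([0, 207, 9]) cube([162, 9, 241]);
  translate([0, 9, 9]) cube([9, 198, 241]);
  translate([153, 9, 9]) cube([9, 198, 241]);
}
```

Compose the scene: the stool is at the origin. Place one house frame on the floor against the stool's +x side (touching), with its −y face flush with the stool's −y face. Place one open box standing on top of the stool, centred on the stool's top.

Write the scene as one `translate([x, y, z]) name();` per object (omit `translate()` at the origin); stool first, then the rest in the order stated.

stool();
translate([280, 0, 0]) house_frame();
translate([59, 28, 393]) open_box();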